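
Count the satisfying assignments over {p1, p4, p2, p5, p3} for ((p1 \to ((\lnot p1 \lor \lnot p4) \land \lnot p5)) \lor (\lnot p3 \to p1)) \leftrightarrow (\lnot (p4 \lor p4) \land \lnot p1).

Initial set: {T (((p1 \to ((\lnot p1 \lor \lnot p4) \land \lnot p5)) \lor (\lnot p3 \to p1)) \leftrightarrow (\lnot (p4 \lor p4) \land \lnot p1))}.
T (((p1 \to ((\lnot p1 \lor \lnot p4) \land \lnot p5)) \lor (\lnot p3 \to p1)) \leftrightarrow (\lnot (p4 \lor p4) \land \lnot p1)): β-rule — branch into T ((p1 \to ((\lnot p1 \lor \lnot p4) \land \lnot p5)) \lor (\lnot p3 \to p1)), T (\lnot (p4 \lor p4) \land \lnot p1)  //  F ((p1 \to ((\lnot p1 \lor \lnot p4) \land \lnot p5)) \lor (\lnot p3 \to p1)), F (\lnot (p4 \lor p4) \land \lnot p1).
  branch 1 (add T ((p1 \to ((\lnot p1 \lor \lnot p4) \land \lnot p5)) \lor (\lnot p3 \to p1)), T (\lnot (p4 \lor p4) \land \lnot p1)):
    T (\lnot (p4 \lor p4) \land \lnot p1): α-rule — add T \lnot (p4 \lor p4), T \lnot p1.
    T \lnot (p4 \lor p4): α-rule — add F p4, F p4.
    T ((p1 \to ((\lnot p1 \lor \lnot p4) \land \lnot p5)) \lor (\lnot p3 \to p1)): β-rule — branch into T (p1 \to ((\lnot p1 \lor \lnot p4) \land \lnot p5))  //  T (\lnot p3 \to p1).
      branch 1.1 (add T (p1 \to ((\lnot p1 \lor \lnot p4) \land \lnot p5))):
        T (p1 \to ((\lnot p1 \lor \lnot p4) \land \lnot p5)): β-rule — branch into F p1  //  T ((\lnot p1 \lor \lnot p4) \land \lnot p5).
          branch 1.1.1 (add F p1):
            ○ open, literals {p1=false, p4=false}.
          branch 1.1.2 (add T ((\lnot p1 \lor \lnot p4) \land \lnot p5)):
            T ((\lnot p1 \lor \lnot p4) \land \lnot p5): α-rule — add T (\lnot p1 \lor \lnot p4), T \lnot p5.
            T (\lnot p1 \lor \lnot p4): β-rule — branch into T \lnot p1  //  T \lnot p4.
              branch 1.1.2.1 (add T \lnot p1):
                ○ open, literals {p1=false, p4=false, p5=false}.
              branch 1.1.2.2 (add T \lnot p4):
                ○ open, literals {p1=false, p4=false, p5=false}.
      branch 1.2 (add T (\lnot p3 \to p1)):
        T (\lnot p3 \to p1): β-rule — branch into F \lnot p3  //  T p1.
          branch 1.2.1 (add F \lnot p3):
            ○ open, literals {p1=false, p3=true, p4=false}.
          branch 1.2.2 (add T p1):
            × closes — contains both p1 and \lnot p1.
  branch 2 (add F ((p1 \to ((\lnot p1 \lor \lnot p4) \land \lnot p5)) \lor (\lnot p3 \to p1)), F (\lnot (p4 \lor p4) \land \lnot p1)):
    F ((p1 \to ((\lnot p1 \lor \lnot p4) \land \lnot p5)) \lor (\lnot p3 \to p1)): α-rule — add F (p1 \to ((\lnot p1 \lor \lnot p4) \land \lnot p5)), F (\lnot p3 \to p1).
    F (p1 \to ((\lnot p1 \lor \lnot p4) \land \lnot p5)): α-rule — add T p1, F ((\lnot p1 \lor \lnot p4) \land \lnot p5).
    F (\lnot p3 \to p1): α-rule — add T \lnot p3, F p1.
    × closes — contains both p1 and \lnot p1.
2 branches closed, 4 open.
Each open branch fixes some atoms; the unmentioned ones are free. Counting distinct full assignments: branch {p1=false, p4=false} (p2, p5, p3) contributes 8 new; branch {p1=false, p4=false, p5=false} (p2, p3) contributes 0 new; branch {p1=false, p4=false, p5=false} (p2, p3) contributes 0 new; branch {p1=false, p3=true, p4=false} (p2, p5) contributes 0 new. Total: 8.

8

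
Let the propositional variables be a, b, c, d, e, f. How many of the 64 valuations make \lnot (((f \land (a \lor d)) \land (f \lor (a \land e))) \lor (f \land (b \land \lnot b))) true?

Initial set: {\lnot (((f \land (a \lor d)) \land (f \lor (a \land e))) \lor (f \land (b \land \lnot b)))}.
\lnot (((f \land (a \lor d)) \land (f \lor (a \land e))) \lor (f \land (b \land \lnot b))): α-rule — add \lnot ((f \land (a \lor d)) \land (f \lor (a \land e))), \lnot (f \land (b \land \lnot b)).
\lnot ((f \land (a \lor d)) \land (f \lor (a \land e))): β-rule — branch into \lnot (f \land (a \lor d))  //  \lnot (f \lor (a \land e)).
  branch 1 (add \lnot (f \land (a \lor d))):
    \lnot (f \land (b \land \lnot b)): β-rule — branch into \lnot f  //  \lnot (b \land \lnot b).
      branch 1.1 (add \lnot f):
        \lnot (f \land (a \lor d)): β-rule — branch into \lnot f  //  \lnot (a \lor d).
          branch 1.1.1 (add \lnot f):
            ○ open, literals {f=F}.
          branch 1.1.2 (add \lnot (a \lor d)):
            \lnot (a \lor d): α-rule — add \lnot a, \lnot d.
            ○ open, literals {a=F, d=F, f=F}.
      branch 1.2 (add \lnot (b \land \lnot b)):
        \lnot (f \land (a \lor d)): β-rule — branch into \lnot f  //  \lnot (a \lor d).
          branch 1.2.1 (add \lnot f):
            \lnot (b \land \lnot b): β-rule — branch into \lnot b  //  \lnot \lnot b.
              branch 1.2.1.1 (add \lnot b):
                ○ open, literals {b=F, f=F}.
              branch 1.2.1.2 (add \lnot \lnot b):
                ○ open, literals {b=T, f=F}.
          branch 1.2.2 (add \lnot (a \lor d)):
            \lnot (a \lor d): α-rule — add \lnot a, \lnot d.
            \lnot (b \land \lnot b): β-rule — branch into \lnot b  //  \lnot \lnot b.
              branch 1.2.2.1 (add \lnot b):
                ○ open, literals {a=F, b=F, d=F}.
              branch 1.2.2.2 (add \lnot \lnot b):
                ○ open, literals {a=F, b=T, d=F}.
  branch 2 (add \lnot (f \lor (a \land e))):
    \lnot (f \lor (a \land e)): α-rule — add \lnot f, \lnot (a \land e).
    \lnot (f \land (b \land \lnot b)): β-rule — branch into \lnot f  //  \lnot (b \land \lnot b).
      branch 2.1 (add \lnot f):
        \lnot (a \land e): β-rule — branch into \lnot a  //  \lnot e.
          branch 2.1.1 (add \lnot a):
            ○ open, literals {a=F, f=F}.
          branch 2.1.2 (add \lnot e):
            ○ open, literals {e=F, f=F}.
      branch 2.2 (add \lnot (b \land \lnot b)):
        \lnot (a \land e): β-rule — branch into \lnot a  //  \lnot e.
          branch 2.2.1 (add \lnot a):
            \lnot (b \land \lnot b): β-rule — branch into \lnot b  //  \lnot \lnot b.
              branch 2.2.1.1 (add \lnot b):
                ○ open, literals {a=F, b=F, f=F}.
              branch 2.2.1.2 (add \lnot \lnot b):
                ○ open, literals {a=F, b=T, f=F}.
          branch 2.2.2 (add \lnot e):
            \lnot (b \land \lnot b): β-rule — branch into \lnot b  //  \lnot \lnot b.
              branch 2.2.2.1 (add \lnot b):
                ○ open, literals {b=F, e=F, f=F}.
              branch 2.2.2.2 (add \lnot \lnot b):
                ○ open, literals {b=T, e=F, f=F}.
0 branches closed, 12 open.
Each open branch fixes some atoms; the unmentioned ones are free. Counting distinct full assignments: branch {f=F} (a, b, c, d, e) contributes 32 new; branch {a=F, d=F, f=F} (b, c, e) contributes 0 new; branch {b=F, f=F} (a, c, d, e) contributes 0 new; branch {b=T, f=F} (a, c, d, e) contributes 0 new; branch {a=F, b=F, d=F} (c, e, f) contributes 4 new; branch {a=F, b=T, d=F} (c, e, f) contributes 4 new; branch {a=F, f=F} (b, c, d, e) contributes 0 new; branch {e=F, f=F} (a, b, c, d) contributes 0 new; branch {a=F, b=F, f=F} (c, d, e) contributes 0 new; branch {a=F, b=T, f=F} (c, d, e) contributes 0 new; branch {b=F, e=F, f=F} (a, c, d) contributes 0 new; branch {b=T, e=F, f=F} (a, c, d) contributes 0 new. Total: 40.

40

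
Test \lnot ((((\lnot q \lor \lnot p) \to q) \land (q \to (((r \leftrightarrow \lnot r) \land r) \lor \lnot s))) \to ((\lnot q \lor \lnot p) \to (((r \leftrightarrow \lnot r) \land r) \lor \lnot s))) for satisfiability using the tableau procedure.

Unsatisfiable

Initial set: {\lnot ((((\lnot q \lor \lnot p) \to q) \land (q \to (((r \leftrightarrow \lnot r) \land r) \lor \lnot s))) \to ((\lnot q \lor \lnot p) \to (((r \leftrightarrow \lnot r) \land r) \lor \lnot s)))}.
\lnot ((((\lnot q \lor \lnot p) \to q) \land (q \to (((r \leftrightarrow \lnot r) \land r) \lor \lnot s))) \to ((\lnot q \lor \lnot p) \to (((r \leftrightarrow \lnot r) \land r) \lor \lnot s))): α-rule — add (((\lnot q \lor \lnot p) \to q) \land (q \to (((r \leftrightarrow \lnot r) \land r) \lor \lnot s))), \lnot ((\lnot q \lor \lnot p) \to (((r \leftrightarrow \lnot r) \land r) \lor \lnot s)).
(((\lnot q \lor \lnot p) \to q) \land (q \to (((r \leftrightarrow \lnot r) \land r) \lor \lnot s))): α-rule — add ((\lnot q \lor \lnot p) \to q), (q \to (((r \leftrightarrow \lnot r) \land r) \lor \lnot s)).
\lnot ((\lnot q \lor \lnot p) \to (((r \leftrightarrow \lnot r) \land r) \lor \lnot s)): α-rule — add (\lnot q \lor \lnot p), \lnot (((r \leftrightarrow \lnot r) \land r) \lor \lnot s).
\lnot (((r \leftrightarrow \lnot r) \land r) \lor \lnot s): α-rule — add \lnot ((r \leftrightarrow \lnot r) \land r), \lnot \lnot s.
((\lnot q \lor \lnot p) \to q): β-rule — branch into \lnot (\lnot q \lor \lnot p)  //  q.
  branch 1 (add \lnot (\lnot q \lor \lnot p)):
    \lnot (\lnot q \lor \lnot p): α-rule — add \lnot \lnot q, \lnot \lnot p.
    (q \to (((r \leftrightarrow \lnot r) \land r) \lor \lnot s)): β-rule — branch into \lnot q  //  (((r \leftrightarrow \lnot r) \land r) \lor \lnot s).
      branch 1.1 (add \lnot q):
        × closes — contains both q and \lnot q.
      branch 1.2 (add (((r \leftrightarrow \lnot r) \land r) \lor \lnot s)):
        (\lnot q \lor \lnot p): β-rule — branch into \lnot q  //  \lnot p.
          branch 1.2.1 (add \lnot q):
            × closes — contains both q and \lnot q.
          branch 1.2.2 (add \lnot p):
            × closes — contains both p and \lnot p.
  branch 2 (add q):
    (q \to (((r \leftrightarrow \lnot r) \land r) \lor \lnot s)): β-rule — branch into \lnot q  //  (((r \leftrightarrow \lnot r) \land r) \lor \lnot s).
      branch 2.1 (add \lnot q):
        × closes — contains both q and \lnot q.
      branch 2.2 (add (((r \leftrightarrow \lnot r) \land r) \lor \lnot s)):
        (\lnot q \lor \lnot p): β-rule — branch into \lnot q  //  \lnot p.
          branch 2.2.1 (add \lnot q):
            × closes — contains both q and \lnot q.
          branch 2.2.2 (add \lnot p):
            \lnot ((r \leftrightarrow \lnot r) \land r): β-rule — branch into \lnot (r \leftrightarrow \lnot r)  //  \lnot r.
              branch 2.2.2.1 (add \lnot (r \leftrightarrow \lnot r)):
                (((r \leftrightarrow \lnot r) \land r) \lor \lnot s): β-rule — branch into ((r \leftrightarrow \lnot r) \land r)  //  \lnot s.
                  branch 2.2.2.1.1 (add ((r \leftrightarrow \lnot r) \land r)):
                    ((r \leftrightarrow \lnot r) \land r): α-rule — add (r \leftrightarrow \lnot r), r.
                    \lnot (r \leftrightarrow \lnot r): β-rule — branch into r, \lnot \lnot r  //  \lnot r, \lnot r.
                      branch 2.2.2.1.1.1 (add r, \lnot \lnot r):
                        (r \leftrightarrow \lnot r): β-rule — branch into r, \lnot r  //  \lnot r, \lnot \lnot r.
                          branch 2.2.2.1.1.1.1 (add r, \lnot r):
                            × closes — contains both r and \lnot r.
                          branch 2.2.2.1.1.1.2 (add \lnot r, \lnot \lnot r):
                            × closes — contains both r and \lnot r.
                      branch 2.2.2.1.1.2 (add \lnot r, \lnot r):
                        × closes — contains both r and \lnot r.
                  branch 2.2.2.1.2 (add \lnot s):
                    × closes — contains both s and \lnot s.
              branch 2.2.2.2 (add \lnot r):
                (((r \leftrightarrow \lnot r) \land r) \lor \lnot s): β-rule — branch into ((r \leftrightarrow \lnot r) \land r)  //  \lnot s.
                  branch 2.2.2.2.1 (add ((r \leftrightarrow \lnot r) \land r)):
                    ((r \leftrightarrow \lnot r) \land r): α-rule — add (r \leftrightarrow \lnot r), r.
                    × closes — contains both r and \lnot r.
                  branch 2.2.2.2.2 (add \lnot s):
                    × closes — contains both s and \lnot s.
All 11 branches close.
Every branch closed; the formula is unsatisfiable.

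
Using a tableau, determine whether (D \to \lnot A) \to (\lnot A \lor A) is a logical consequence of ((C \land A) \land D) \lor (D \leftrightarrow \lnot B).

Yes

Initial set: {T (((C \land A) \land D) \lor (D \leftrightarrow \lnot B)); F ((D \to \lnot A) \to (\lnot A \lor A))}.
F ((D \to \lnot A) \to (\lnot A \lor A)): α-rule — add T (D \to \lnot A), F (\lnot A \lor A).
F (\lnot A \lor A): α-rule — add F \lnot A, F A.
× closes — contains both A and \lnot A.
All 1 branch closes.
Every branch closed, so the premises entail the conclusion.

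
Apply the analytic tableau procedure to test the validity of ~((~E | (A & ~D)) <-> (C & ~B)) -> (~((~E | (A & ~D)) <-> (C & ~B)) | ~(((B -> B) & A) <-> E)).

Valid

Assume the negation and expand:
Initial set: {~(~((~E | (A & ~D)) <-> (C & ~B)) -> (~((~E | (A & ~D)) <-> (C & ~B)) | ~(((B -> B) & A) <-> E)))}.
~(~((~E | (A & ~D)) <-> (C & ~B)) -> (~((~E | (A & ~D)) <-> (C & ~B)) | ~(((B -> B) & A) <-> E))): α-rule — add ~((~E | (A & ~D)) <-> (C & ~B)), ~(~((~E | (A & ~D)) <-> (C & ~B)) | ~(((B -> B) & A) <-> E)).
~(~((~E | (A & ~D)) <-> (C & ~B)) | ~(((B -> B) & A) <-> E)): α-rule — add ~~((~E | (A & ~D)) <-> (C & ~B)), ~~(((B -> B) & A) <-> E).
~((~E | (A & ~D)) <-> (C & ~B)): β-rule — branch into (~E | (A & ~D)), ~(C & ~B)  //  ~(~E | (A & ~D)), (C & ~B).
  branch 1 (add (~E | (A & ~D)), ~(C & ~B)):
    ~~((~E | (A & ~D)) <-> (C & ~B)): β-rule — branch into (~E | (A & ~D)), (C & ~B)  //  ~(~E | (A & ~D)), ~(C & ~B).
      branch 1.1 (add (~E | (A & ~D)), (C & ~B)):
        (C & ~B): α-rule — add C, ~B.
        ~~(((B -> B) & A) <-> E): β-rule — branch into ((B -> B) & A), E  //  ~((B -> B) & A), ~E.
          branch 1.1.1 (add ((B -> B) & A), E):
            ((B -> B) & A): α-rule — add (B -> B), A.
            (~E | (A & ~D)): β-rule — branch into ~E  //  (A & ~D).
              branch 1.1.1.1 (add ~E):
                × closes — contains both E and ~E.
              branch 1.1.1.2 (add (A & ~D)):
                (A & ~D): α-rule — add A, ~D.
                ~(C & ~B): β-rule — branch into ~C  //  ~~B.
                  branch 1.1.1.2.1 (add ~C):
                    × closes — contains both C and ~C.
                  branch 1.1.1.2.2 (add ~~B):
                    × closes — contains both B and ~B.
          branch 1.1.2 (add ~((B -> B) & A), ~E):
            (~E | (A & ~D)): β-rule — branch into ~E  //  (A & ~D).
              branch 1.1.2.1 (add ~E):
                ~(C & ~B): β-rule — branch into ~C  //  ~~B.
                  branch 1.1.2.1.1 (add ~C):
                    × closes — contains both C and ~C.
                  branch 1.1.2.1.2 (add ~~B):
                    × closes — contains both B and ~B.
              branch 1.1.2.2 (add (A & ~D)):
                (A & ~D): α-rule — add A, ~D.
                ~(C & ~B): β-rule — branch into ~C  //  ~~B.
                  branch 1.1.2.2.1 (add ~C):
                    × closes — contains both C and ~C.
                  branch 1.1.2.2.2 (add ~~B):
                    × closes — contains both B and ~B.
      branch 1.2 (add ~(~E | (A & ~D)), ~(C & ~B)):
        ~(~E | (A & ~D)): α-rule — add ~~E, ~(A & ~D).
        ~~(((B -> B) & A) <-> E): β-rule — branch into ((B -> B) & A), E  //  ~((B -> B) & A), ~E.
          branch 1.2.1 (add ((B -> B) & A), E):
            ((B -> B) & A): α-rule — add (B -> B), A.
            (~E | (A & ~D)): β-rule — branch into ~E  //  (A & ~D).
              branch 1.2.1.1 (add ~E):
                × closes — contains both E and ~E.
              branch 1.2.1.2 (add (A & ~D)):
                (A & ~D): α-rule — add A, ~D.
                ~(C & ~B): β-rule — branch into ~C  //  ~~B.
                  branch 1.2.1.2.1 (add ~C):
                    ~(C & ~B): β-rule — branch into ~C  //  ~~B.
                      branch 1.2.1.2.1.1 (add ~C):
                        ~(A & ~D): β-rule — branch into ~A  //  ~~D.
                          branch 1.2.1.2.1.1.1 (add ~A):
                            × closes — contains both A and ~A.
                          branch 1.2.1.2.1.1.2 (add ~~D):
                            × closes — contains both D and ~D.
                      branch 1.2.1.2.1.2 (add ~~B):
                        ~(A & ~D): β-rule — branch into ~A  //  ~~D.
                          branch 1.2.1.2.1.2.1 (add ~A):
                            × closes — contains both A and ~A.
                          branch 1.2.1.2.1.2.2 (add ~~D):
                            × closes — contains both D and ~D.
                  branch 1.2.1.2.2 (add ~~B):
                    ~(C & ~B): β-rule — branch into ~C  //  ~~B.
                      branch 1.2.1.2.2.1 (add ~C):
                        ~(A & ~D): β-rule — branch into ~A  //  ~~D.
                          branch 1.2.1.2.2.1.1 (add ~A):
                            × closes — contains both A and ~A.
                          branch 1.2.1.2.2.1.2 (add ~~D):
                            × closes — contains both D and ~D.
                      branch 1.2.1.2.2.2 (add ~~B):
                        ~(A & ~D): β-rule — branch into ~A  //  ~~D.
                          branch 1.2.1.2.2.2.1 (add ~A):
                            × closes — contains both A and ~A.
                          branch 1.2.1.2.2.2.2 (add ~~D):
                            × closes — contains both D and ~D.
          branch 1.2.2 (add ~((B -> B) & A), ~E):
            × closes — contains both E and ~E.
  branch 2 (add ~(~E | (A & ~D)), (C & ~B)):
    ~(~E | (A & ~D)): α-rule — add ~~E, ~(A & ~D).
    (C & ~B): α-rule — add C, ~B.
    ~~((~E | (A & ~D)) <-> (C & ~B)): β-rule — branch into (~E | (A & ~D)), (C & ~B)  //  ~(~E | (A & ~D)), ~(C & ~B).
      branch 2.1 (add (~E | (A & ~D)), (C & ~B)):
        (C & ~B): α-rule — add C, ~B.
        ~~(((B -> B) & A) <-> E): β-rule — branch into ((B -> B) & A), E  //  ~((B -> B) & A), ~E.
          branch 2.1.1 (add ((B -> B) & A), E):
            ((B -> B) & A): α-rule — add (B -> B), A.
            ~(A & ~D): β-rule — branch into ~A  //  ~~D.
              branch 2.1.1.1 (add ~A):
                × closes — contains both A and ~A.
              branch 2.1.1.2 (add ~~D):
                (~E | (A & ~D)): β-rule — branch into ~E  //  (A & ~D).
                  branch 2.1.1.2.1 (add ~E):
                    × closes — contains both E and ~E.
                  branch 2.1.1.2.2 (add (A & ~D)):
                    (A & ~D): α-rule — add A, ~D.
                    × closes — contains both D and ~D.
          branch 2.1.2 (add ~((B -> B) & A), ~E):
            × closes — contains both E and ~E.
      branch 2.2 (add ~(~E | (A & ~D)), ~(C & ~B)):
        ~(~E | (A & ~D)): α-rule — add ~~E, ~(A & ~D).
        ~~(((B -> B) & A) <-> E): β-rule — branch into ((B -> B) & A), E  //  ~((B -> B) & A), ~E.
          branch 2.2.1 (add ((B -> B) & A), E):
            ((B -> B) & A): α-rule — add (B -> B), A.
            ~(A & ~D): β-rule — branch into ~A  //  ~~D.
              branch 2.2.1.1 (add ~A):
                × closes — contains both A and ~A.
              branch 2.2.1.2 (add ~~D):
                ~(C & ~B): β-rule — branch into ~C  //  ~~B.
                  branch 2.2.1.2.1 (add ~C):
                    × closes — contains both C and ~C.
                  branch 2.2.1.2.2 (add ~~B):
                    × closes — contains both B and ~B.
          branch 2.2.2 (add ~((B -> B) & A), ~E):
            × closes — contains both E and ~E.
All 25 branches close.
Every branch closed, so the negation is unsatisfiable and the formula is valid.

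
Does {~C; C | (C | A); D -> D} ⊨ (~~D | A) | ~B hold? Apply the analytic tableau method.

Initial set: {T ~C; T (C | (C | A)); T (D -> D); F ((~~D | A) | ~B)}.
F ((~~D | A) | ~B): α-rule — add F (~~D | A), F ~B.
F (~~D | A): α-rule — add F ~~D, F A.
F ~~D: drop double negation, giving F D.
T (C | (C | A)): β-rule — branch into T C  //  T (C | A).
  branch 1 (add T C):
    × closes — contains both C and ~C.
  branch 2 (add T (C | A)):
    T (D -> D): β-rule — branch into F D  //  T D.
      branch 2.1 (add F D):
        T (C | A): β-rule — branch into T C  //  T A.
          branch 2.1.1 (add T C):
            × closes — contains both C and ~C.
          branch 2.1.2 (add T A):
            × closes — contains both A and ~A.
      branch 2.2 (add T D):
        × closes — contains both D and ~D.
All 4 branches close.
Every branch closed, so the premises entail the conclusion.

Yes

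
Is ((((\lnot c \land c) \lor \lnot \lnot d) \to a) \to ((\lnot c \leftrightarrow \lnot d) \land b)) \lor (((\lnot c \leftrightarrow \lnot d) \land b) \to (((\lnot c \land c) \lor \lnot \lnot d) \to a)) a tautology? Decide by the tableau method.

Valid

Assume the negation and expand:
Initial set: {\lnot (((((\lnot c \land c) \lor \lnot \lnot d) \to a) \to ((\lnot c \leftrightarrow \lnot d) \land b)) \lor (((\lnot c \leftrightarrow \lnot d) \land b) \to (((\lnot c \land c) \lor \lnot \lnot d) \to a)))}.
\lnot (((((\lnot c \land c) \lor \lnot \lnot d) \to a) \to ((\lnot c \leftrightarrow \lnot d) \land b)) \lor (((\lnot c \leftrightarrow \lnot d) \land b) \to (((\lnot c \land c) \lor \lnot \lnot d) \to a))): α-rule — add \lnot ((((\lnot c \land c) \lor \lnot \lnot d) \to a) \to ((\lnot c \leftrightarrow \lnot d) \land b)), \lnot (((\lnot c \leftrightarrow \lnot d) \land b) \to (((\lnot c \land c) \lor \lnot \lnot d) \to a)).
\lnot ((((\lnot c \land c) \lor \lnot \lnot d) \to a) \to ((\lnot c \leftrightarrow \lnot d) \land b)): α-rule — add (((\lnot c \land c) \lor \lnot \lnot d) \to a), \lnot ((\lnot c \leftrightarrow \lnot d) \land b).
\lnot (((\lnot c \leftrightarrow \lnot d) \land b) \to (((\lnot c \land c) \lor \lnot \lnot d) \to a)): α-rule — add ((\lnot c \leftrightarrow \lnot d) \land b), \lnot (((\lnot c \land c) \lor \lnot \lnot d) \to a).
((\lnot c \leftrightarrow \lnot d) \land b): α-rule — add (\lnot c \leftrightarrow \lnot d), b.
\lnot (((\lnot c \land c) \lor \lnot \lnot d) \to a): α-rule — add ((\lnot c \land c) \lor \lnot \lnot d), \lnot a.
(((\lnot c \land c) \lor \lnot \lnot d) \to a): β-rule — branch into \lnot ((\lnot c \land c) \lor \lnot \lnot d)  //  a.
  branch 1 (add \lnot ((\lnot c \land c) \lor \lnot \lnot d)):
    \lnot ((\lnot c \land c) \lor \lnot \lnot d): α-rule — add \lnot (\lnot c \land c), \lnot \lnot \lnot d.
    \lnot \lnot \lnot d: drop double negation, giving \lnot d.
    \lnot ((\lnot c \leftrightarrow \lnot d) \land b): β-rule — branch into \lnot (\lnot c \leftrightarrow \lnot d)  //  \lnot b.
      branch 1.1 (add \lnot (\lnot c \leftrightarrow \lnot d)):
        (\lnot c \leftrightarrow \lnot d): β-rule — branch into \lnot c, \lnot d  //  \lnot \lnot c, \lnot \lnot d.
          branch 1.1.1 (add \lnot c, \lnot d):
            ((\lnot c \land c) \lor \lnot \lnot d): β-rule — branch into (\lnot c \land c)  //  \lnot \lnot d.
              branch 1.1.1.1 (add (\lnot c \land c)):
                (\lnot c \land c): α-rule — add \lnot c, c.
                × closes — contains both c and \lnot c.
              branch 1.1.1.2 (add \lnot \lnot d):
                \lnot \lnot d: drop double negation, giving d.
                × closes — contains both d and \lnot d.
          branch 1.1.2 (add \lnot \lnot c, \lnot \lnot d):
            × closes — contains both d and \lnot d.
      branch 1.2 (add \lnot b):
        × closes — contains both b and \lnot b.
  branch 2 (add a):
    × closes — contains both a and \lnot a.
All 5 branches close.
Every branch closed, so the negation is unsatisfiable and the formula is valid.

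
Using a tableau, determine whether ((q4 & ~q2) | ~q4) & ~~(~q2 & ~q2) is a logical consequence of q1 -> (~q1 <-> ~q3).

Initial set: {T (q1 -> (~q1 <-> ~q3)); F (((q4 & ~q2) | ~q4) & ~~(~q2 & ~q2))}.
T (q1 -> (~q1 <-> ~q3)): β-rule — branch into F q1  //  T (~q1 <-> ~q3).
  branch 1 (add F q1):
    F (((q4 & ~q2) | ~q4) & ~~(~q2 & ~q2)): β-rule — branch into F ((q4 & ~q2) | ~q4)  //  F ~~(~q2 & ~q2).
      branch 1.1 (add F ((q4 & ~q2) | ~q4)):
        F ((q4 & ~q2) | ~q4): α-rule — add F (q4 & ~q2), F ~q4.
        F (q4 & ~q2): β-rule — branch into F q4  //  F ~q2.
          branch 1.1.1 (add F q4):
            × closes — contains both q4 and ~q4.
          branch 1.1.2 (add F ~q2):
            ○ open, literals {q1=F, q2=T, q4=T}.
      branch 1.2 (add F ~~(~q2 & ~q2)):
        F ~~(~q2 & ~q2): drop double negation, giving F (~q2 & ~q2).
        F (~q2 & ~q2): β-rule — branch into F ~q2  //  F ~q2.
          branch 1.2.1 (add F ~q2):
            ○ open, literals {q1=F, q2=T}.
          branch 1.2.2 (add F ~q2):
            ○ open, literals {q1=F, q2=T}.
  branch 2 (add T (~q1 <-> ~q3)):
    F (((q4 & ~q2) | ~q4) & ~~(~q2 & ~q2)): β-rule — branch into F ((q4 & ~q2) | ~q4)  //  F ~~(~q2 & ~q2).
      branch 2.1 (add F ((q4 & ~q2) | ~q4)):
        F ((q4 & ~q2) | ~q4): α-rule — add F (q4 & ~q2), F ~q4.
        T (~q1 <-> ~q3): β-rule — branch into T ~q1, T ~q3  //  F ~q1, F ~q3.
          branch 2.1.1 (add T ~q1, T ~q3):
            F (q4 & ~q2): β-rule — branch into F q4  //  F ~q2.
              branch 2.1.1.1 (add F q4):
                × closes — contains both q4 and ~q4.
              branch 2.1.1.2 (add F ~q2):
                ○ open, literals {q1=F, q2=T, q3=F, q4=T}.
          branch 2.1.2 (add F ~q1, F ~q3):
            F (q4 & ~q2): β-rule — branch into F q4  //  F ~q2.
              branch 2.1.2.1 (add F q4):
                × closes — contains both q4 and ~q4.
              branch 2.1.2.2 (add F ~q2):
                ○ open, literals {q1=T, q2=T, q3=T, q4=T}.
      branch 2.2 (add F ~~(~q2 & ~q2)):
        F ~~(~q2 & ~q2): drop double negation, giving F (~q2 & ~q2).
        T (~q1 <-> ~q3): β-rule — branch into T ~q1, T ~q3  //  F ~q1, F ~q3.
          branch 2.2.1 (add T ~q1, T ~q3):
            F (~q2 & ~q2): β-rule — branch into F ~q2  //  F ~q2.
              branch 2.2.1.1 (add F ~q2):
                ○ open, literals {q1=F, q2=T, q3=F}.
              branch 2.2.1.2 (add F ~q2):
                ○ open, literals {q1=F, q2=T, q3=F}.
          branch 2.2.2 (add F ~q1, F ~q3):
            F (~q2 & ~q2): β-rule — branch into F ~q2  //  F ~q2.
              branch 2.2.2.1 (add F ~q2):
                ○ open, literals {q1=T, q2=T, q3=T}.
              branch 2.2.2.2 (add F ~q2):
                ○ open, literals {q1=T, q2=T, q3=T}.
3 branches closed, 9 open.
An open branch gives a countermodel: q1=F, q2=T, q4=T (unmentioned atoms arbitrary); the premises hold there but the conclusion fails.

No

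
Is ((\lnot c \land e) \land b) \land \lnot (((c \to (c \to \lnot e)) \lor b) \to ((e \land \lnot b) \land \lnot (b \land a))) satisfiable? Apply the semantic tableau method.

Initial set: {(((\lnot c \land e) \land b) \land \lnot (((c \to (c \to \lnot e)) \lor b) \to ((e \land \lnot b) \land \lnot (b \land a))))}.
(((\lnot c \land e) \land b) \land \lnot (((c \to (c \to \lnot e)) \lor b) \to ((e \land \lnot b) \land \lnot (b \land a)))): α-rule — add ((\lnot c \land e) \land b), \lnot (((c \to (c \to \lnot e)) \lor b) \to ((e \land \lnot b) \land \lnot (b \land a))).
((\lnot c \land e) \land b): α-rule — add (\lnot c \land e), b.
\lnot (((c \to (c \to \lnot e)) \lor b) \to ((e \land \lnot b) \land \lnot (b \land a))): α-rule — add ((c \to (c \to \lnot e)) \lor b), \lnot ((e \land \lnot b) \land \lnot (b \land a)).
(\lnot c \land e): α-rule — add \lnot c, e.
((c \to (c \to \lnot e)) \lor b): β-rule — branch into (c \to (c \to \lnot e))  //  b.
  branch 1 (add (c \to (c \to \lnot e))):
    \lnot ((e \land \lnot b) \land \lnot (b \land a)): β-rule — branch into \lnot (e \land \lnot b)  //  \lnot \lnot (b \land a).
      branch 1.1 (add \lnot (e \land \lnot b)):
        (c \to (c \to \lnot e)): β-rule — branch into \lnot c  //  (c \to \lnot e).
          branch 1.1.1 (add \lnot c):
            \lnot (e \land \lnot b): β-rule — branch into \lnot e  //  \lnot \lnot b.
              branch 1.1.1.1 (add \lnot e):
                × closes — contains both e and \lnot e.
              branch 1.1.1.2 (add \lnot \lnot b):
                ○ open, literals {b=true, c=false, e=true}.
          branch 1.1.2 (add (c \to \lnot e)):
            \lnot (e \land \lnot b): β-rule — branch into \lnot e  //  \lnot \lnot b.
              branch 1.1.2.1 (add \lnot e):
                × closes — contains both e and \lnot e.
              branch 1.1.2.2 (add \lnot \lnot b):
                (c \to \lnot e): β-rule — branch into \lnot c  //  \lnot e.
                  branch 1.1.2.2.1 (add \lnot c):
                    ○ open, literals {b=true, c=false, e=true}.
                  branch 1.1.2.2.2 (add \lnot e):
                    × closes — contains both e and \lnot e.
      branch 1.2 (add \lnot \lnot (b \land a)):
        \lnot \lnot (b \land a): α-rule — add b, a.
        (c \to (c \to \lnot e)): β-rule — branch into \lnot c  //  (c \to \lnot e).
          branch 1.2.1 (add \lnot c):
            ○ open, literals {a=true, b=true, c=false, e=true}.
          branch 1.2.2 (add (c \to \lnot e)):
            (c \to \lnot e): β-rule — branch into \lnot c  //  \lnot e.
              branch 1.2.2.1 (add \lnot c):
                ○ open, literals {a=true, b=true, c=false, e=true}.
              branch 1.2.2.2 (add \lnot e):
                × closes — contains both e and \lnot e.
  branch 2 (add b):
    \lnot ((e \land \lnot b) \land \lnot (b \land a)): β-rule — branch into \lnot (e \land \lnot b)  //  \lnot \lnot (b \land a).
      branch 2.1 (add \lnot (e \land \lnot b)):
        \lnot (e \land \lnot b): β-rule — branch into \lnot e  //  \lnot \lnot b.
          branch 2.1.1 (add \lnot e):
            × closes — contains both e and \lnot e.
          branch 2.1.2 (add \lnot \lnot b):
            ○ open, literals {b=true, c=false, e=true}.
      branch 2.2 (add \lnot \lnot (b \land a)):
        \lnot \lnot (b \land a): α-rule — add b, a.
        ○ open, literals {a=true, b=true, c=false, e=true}.
5 branches closed, 6 open.
An open branch gives a satisfying assignment: b=true, c=false, e=true.

Satisfiable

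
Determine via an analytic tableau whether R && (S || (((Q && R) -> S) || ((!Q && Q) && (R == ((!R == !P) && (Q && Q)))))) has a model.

Satisfiable

Initial set: {(R && (S || (((Q && R) -> S) || ((!Q && Q) && (R == ((!R == !P) && (Q && Q)))))))}.
(R && (S || (((Q && R) -> S) || ((!Q && Q) && (R == ((!R == !P) && (Q && Q))))))): α-rule — add R, (S || (((Q && R) -> S) || ((!Q && Q) && (R == ((!R == !P) && (Q && Q)))))).
(S || (((Q && R) -> S) || ((!Q && Q) && (R == ((!R == !P) && (Q && Q)))))): β-rule — branch into S  //  (((Q && R) -> S) || ((!Q && Q) && (R == ((!R == !P) && (Q && Q))))).
  branch 1 (add S):
    ○ open, literals {R=1, S=1}.
  branch 2 (add (((Q && R) -> S) || ((!Q && Q) && (R == ((!R == !P) && (Q && Q)))))):
    (((Q && R) -> S) || ((!Q && Q) && (R == ((!R == !P) && (Q && Q))))): β-rule — branch into ((Q && R) -> S)  //  ((!Q && Q) && (R == ((!R == !P) && (Q && Q)))).
      branch 2.1 (add ((Q && R) -> S)):
        ((Q && R) -> S): β-rule — branch into !(Q && R)  //  S.
          branch 2.1.1 (add !(Q && R)):
            !(Q && R): β-rule — branch into !Q  //  !R.
              branch 2.1.1.1 (add !Q):
                ○ open, literals {Q=0, R=1}.
              branch 2.1.1.2 (add !R):
                × closes — contains both R and !R.
          branch 2.1.2 (add S):
            ○ open, literals {R=1, S=1}.
      branch 2.2 (add ((!Q && Q) && (R == ((!R == !P) && (Q && Q))))):
        ((!Q && Q) && (R == ((!R == !P) && (Q && Q)))): α-rule — add (!Q && Q), (R == ((!R == !P) && (Q && Q))).
        (!Q && Q): α-rule — add !Q, Q.
        × closes — contains both Q and !Q.
2 branches closed, 3 open.
An open branch gives a satisfying assignment: R=1, S=1.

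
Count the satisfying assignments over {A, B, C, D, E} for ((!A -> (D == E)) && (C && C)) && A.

8

Initial set: {(((!A -> (D == E)) && (C && C)) && A)}.
(((!A -> (D == E)) && (C && C)) && A): α-rule — add ((!A -> (D == E)) && (C && C)), A.
((!A -> (D == E)) && (C && C)): α-rule — add (!A -> (D == E)), (C && C).
(C && C): α-rule — add C, C.
(!A -> (D == E)): β-rule — branch into !!A  //  (D == E).
  branch 1 (add !!A):
    ○ open, literals {A=1, C=1}.
  branch 2 (add (D == E)):
    (D == E): β-rule — branch into D, E  //  !D, !E.
      branch 2.1 (add D, E):
        ○ open, literals {A=1, C=1, D=1, E=1}.
      branch 2.2 (add !D, !E):
        ○ open, literals {A=1, C=1, D=0, E=0}.
0 branches closed, 3 open.
Each open branch fixes some atoms; the unmentioned ones are free. Counting distinct full assignments: branch {A=1, C=1} (B, D, E) contributes 8 new; branch {A=1, C=1, D=1, E=1} (B) contributes 0 new; branch {A=1, C=1, D=0, E=0} (B) contributes 0 new. Total: 8.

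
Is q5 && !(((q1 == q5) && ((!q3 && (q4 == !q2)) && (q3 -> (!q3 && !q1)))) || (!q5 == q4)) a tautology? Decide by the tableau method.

Assume the negation and expand:
Initial set: {!(q5 && !(((q1 == q5) && ((!q3 && (q4 == !q2)) && (q3 -> (!q3 && !q1)))) || (!q5 == q4)))}.
!(q5 && !(((q1 == q5) && ((!q3 && (q4 == !q2)) && (q3 -> (!q3 && !q1)))) || (!q5 == q4))): β-rule — branch into !q5  //  !!(((q1 == q5) && ((!q3 && (q4 == !q2)) && (q3 -> (!q3 && !q1)))) || (!q5 == q4)).
  branch 1 (add !q5):
    ○ open, literals {q5=false}.
  branch 2 (add !!(((q1 == q5) && ((!q3 && (q4 == !q2)) && (q3 -> (!q3 && !q1)))) || (!q5 == q4))):
    !!(((q1 == q5) && ((!q3 && (q4 == !q2)) && (q3 -> (!q3 && !q1)))) || (!q5 == q4)): β-rule — branch into ((q1 == q5) && ((!q3 && (q4 == !q2)) && (q3 -> (!q3 && !q1))))  //  (!q5 == q4).
      branch 2.1 (add ((q1 == q5) && ((!q3 && (q4 == !q2)) && (q3 -> (!q3 && !q1))))):
        ((q1 == q5) && ((!q3 && (q4 == !q2)) && (q3 -> (!q3 && !q1)))): α-rule — add (q1 == q5), ((!q3 && (q4 == !q2)) && (q3 -> (!q3 && !q1))).
        ((!q3 && (q4 == !q2)) && (q3 -> (!q3 && !q1))): α-rule — add (!q3 && (q4 == !q2)), (q3 -> (!q3 && !q1)).
        (!q3 && (q4 == !q2)): α-rule — add !q3, (q4 == !q2).
        (q1 == q5): β-rule — branch into q1, q5  //  !q1, !q5.
          branch 2.1.1 (add q1, q5):
            (q3 -> (!q3 && !q1)): β-rule — branch into !q3  //  (!q3 && !q1).
              branch 2.1.1.1 (add !q3):
                (q4 == !q2): β-rule — branch into q4, !q2  //  !q4, !!q2.
                  branch 2.1.1.1.1 (add q4, !q2):
                    ○ open, literals {q1=true, q2=false, q3=false, q4=true, q5=true}.
                  branch 2.1.1.1.2 (add !q4, !!q2):
                    ○ open, literals {q1=true, q2=true, q3=false, q4=false, q5=true}.
              branch 2.1.1.2 (add (!q3 && !q1)):
                (!q3 && !q1): α-rule — add !q3, !q1.
                × closes — contains both q1 and !q1.
          branch 2.1.2 (add !q1, !q5):
            (q3 -> (!q3 && !q1)): β-rule — branch into !q3  //  (!q3 && !q1).
              branch 2.1.2.1 (add !q3):
                (q4 == !q2): β-rule — branch into q4, !q2  //  !q4, !!q2.
                  branch 2.1.2.1.1 (add q4, !q2):
                    ○ open, literals {q1=false, q2=false, q3=false, q4=true, q5=false}.
                  branch 2.1.2.1.2 (add !q4, !!q2):
                    ○ open, literals {q1=false, q2=true, q3=false, q4=false, q5=false}.
              branch 2.1.2.2 (add (!q3 && !q1)):
                (!q3 && !q1): α-rule — add !q3, !q1.
                (q4 == !q2): β-rule — branch into q4, !q2  //  !q4, !!q2.
                  branch 2.1.2.2.1 (add q4, !q2):
                    ○ open, literals {q1=false, q2=false, q3=false, q4=true, q5=false}.
                  branch 2.1.2.2.2 (add !q4, !!q2):
                    ○ open, literals {q1=false, q2=true, q3=false, q4=false, q5=false}.
      branch 2.2 (add (!q5 == q4)):
        (!q5 == q4): β-rule — branch into !q5, q4  //  !!q5, !q4.
          branch 2.2.1 (add !q5, q4):
            ○ open, literals {q4=true, q5=false}.
          branch 2.2.2 (add !!q5, !q4):
            ○ open, literals {q4=false, q5=true}.
1 branch closed, 9 open.
An open branch gives a countermodel: q5=false (unmentioned atoms arbitrary); under it the original formula is false.

Not valid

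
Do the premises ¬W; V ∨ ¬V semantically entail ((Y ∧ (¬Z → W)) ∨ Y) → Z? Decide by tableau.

No

Initial set: {¬W; (V ∨ ¬V); ¬(((Y ∧ (¬Z → W)) ∨ Y) → Z)}.
¬(((Y ∧ (¬Z → W)) ∨ Y) → Z): α-rule — add ((Y ∧ (¬Z → W)) ∨ Y), ¬Z.
(V ∨ ¬V): β-rule — branch into V  //  ¬V.
  branch 1 (add V):
    ((Y ∧ (¬Z → W)) ∨ Y): β-rule — branch into (Y ∧ (¬Z → W))  //  Y.
      branch 1.1 (add (Y ∧ (¬Z → W))):
        (Y ∧ (¬Z → W)): α-rule — add Y, (¬Z → W).
        (¬Z → W): β-rule — branch into ¬¬Z  //  W.
          branch 1.1.1 (add ¬¬Z):
            × closes — contains both Z and ¬Z.
          branch 1.1.2 (add W):
            × closes — contains both W and ¬W.
      branch 1.2 (add Y):
        ○ open, literals {V=1, W=0, Y=1, Z=0}.
  branch 2 (add ¬V):
    ((Y ∧ (¬Z → W)) ∨ Y): β-rule — branch into (Y ∧ (¬Z → W))  //  Y.
      branch 2.1 (add (Y ∧ (¬Z → W))):
        (Y ∧ (¬Z → W)): α-rule — add Y, (¬Z → W).
        (¬Z → W): β-rule — branch into ¬¬Z  //  W.
          branch 2.1.1 (add ¬¬Z):
            × closes — contains both Z and ¬Z.
          branch 2.1.2 (add W):
            × closes — contains both W and ¬W.
      branch 2.2 (add Y):
        ○ open, literals {V=0, W=0, Y=1, Z=0}.
4 branches closed, 2 open.
An open branch gives a countermodel: V=1, W=0, Y=1, Z=0 (unmentioned atoms arbitrary); the premises hold there but the conclusion fails.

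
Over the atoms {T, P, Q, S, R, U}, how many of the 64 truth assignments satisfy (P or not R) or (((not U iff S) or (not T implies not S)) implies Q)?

57

Initial set: {((P or not R) or (((not U iff S) or (not T implies not S)) implies Q))}.
((P or not R) or (((not U iff S) or (not T implies not S)) implies Q)): β-rule — branch into (P or not R)  //  (((not U iff S) or (not T implies not S)) implies Q).
  branch 1 (add (P or not R)):
    (P or not R): β-rule — branch into P  //  not R.
      branch 1.1 (add P):
        ○ open, literals {P=true}.
      branch 1.2 (add not R):
        ○ open, literals {R=false}.
  branch 2 (add (((not U iff S) or (not T implies not S)) implies Q)):
    (((not U iff S) or (not T implies not S)) implies Q): β-rule — branch into not ((not U iff S) or (not T implies not S))  //  Q.
      branch 2.1 (add not ((not U iff S) or (not T implies not S))):
        not ((not U iff S) or (not T implies not S)): α-rule — add not (not U iff S), not (not T implies not S).
        not (not T implies not S): α-rule — add not T, not not S.
        not (not U iff S): β-rule — branch into not U, not S  //  not not U, S.
          branch 2.1.1 (add not U, not S):
            × closes — contains both S and not S.
          branch 2.1.2 (add not not U, S):
            ○ open, literals {S=true, T=false, U=true}.
      branch 2.2 (add Q):
        ○ open, literals {Q=true}.
1 branch closed, 4 open.
Each open branch fixes some atoms; the unmentioned ones are free. Counting distinct full assignments: branch {P=true} (T, Q, S, R, U) contributes 32 new; branch {R=false} (T, P, Q, S, U) contributes 16 new; branch {S=true, T=false, U=true} (P, Q, R) contributes 2 new; branch {Q=true} (T, P, S, R, U) contributes 7 new. Total: 57.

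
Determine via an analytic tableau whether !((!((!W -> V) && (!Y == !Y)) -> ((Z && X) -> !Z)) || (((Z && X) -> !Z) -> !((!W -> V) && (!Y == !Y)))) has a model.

Initial set: {!((!((!W -> V) && (!Y == !Y)) -> ((Z && X) -> !Z)) || (((Z && X) -> !Z) -> !((!W -> V) && (!Y == !Y))))}.
!((!((!W -> V) && (!Y == !Y)) -> ((Z && X) -> !Z)) || (((Z && X) -> !Z) -> !((!W -> V) && (!Y == !Y)))): α-rule — add !(!((!W -> V) && (!Y == !Y)) -> ((Z && X) -> !Z)), !(((Z && X) -> !Z) -> !((!W -> V) && (!Y == !Y))).
!(!((!W -> V) && (!Y == !Y)) -> ((Z && X) -> !Z)): α-rule — add !((!W -> V) && (!Y == !Y)), !((Z && X) -> !Z).
!(((Z && X) -> !Z) -> !((!W -> V) && (!Y == !Y))): α-rule — add ((Z && X) -> !Z), !!((!W -> V) && (!Y == !Y)).
!((Z && X) -> !Z): α-rule — add (Z && X), !!Z.
!!((!W -> V) && (!Y == !Y)): α-rule — add (!W -> V), (!Y == !Y).
(Z && X): α-rule — add Z, X.
!((!W -> V) && (!Y == !Y)): β-rule — branch into !(!W -> V)  //  !(!Y == !Y).
  branch 1 (add !(!W -> V)):
    !(!W -> V): α-rule — add !W, !V.
    ((Z && X) -> !Z): β-rule — branch into !(Z && X)  //  !Z.
      branch 1.1 (add !(Z && X)):
        (!W -> V): β-rule — branch into !!W  //  V.
          branch 1.1.1 (add !!W):
            × closes — contains both W and !W.
          branch 1.1.2 (add V):
            × closes — contains both V and !V.
      branch 1.2 (add !Z):
        × closes — contains both Z and !Z.
  branch 2 (add !(!Y == !Y)):
    ((Z && X) -> !Z): β-rule — branch into !(Z && X)  //  !Z.
      branch 2.1 (add !(Z && X)):
        (!W -> V): β-rule — branch into !!W  //  V.
          branch 2.1.1 (add !!W):
            (!Y == !Y): β-rule — branch into !Y, !Y  //  !!Y, !!Y.
              branch 2.1.1.1 (add !Y, !Y):
                !(!Y == !Y): β-rule — branch into !Y, !!Y  //  !!Y, !Y.
                  branch 2.1.1.1.1 (add !Y, !!Y):
                    × closes — contains both Y and !Y.
                  branch 2.1.1.1.2 (add !!Y, !Y):
                    × closes — contains both Y and !Y.
              branch 2.1.1.2 (add !!Y, !!Y):
                !(!Y == !Y): β-rule — branch into !Y, !!Y  //  !!Y, !Y.
                  branch 2.1.1.2.1 (add !Y, !!Y):
                    × closes — contains both Y and !Y.
                  branch 2.1.1.2.2 (add !!Y, !Y):
                    × closes — contains both Y and !Y.
          branch 2.1.2 (add V):
            (!Y == !Y): β-rule — branch into !Y, !Y  //  !!Y, !!Y.
              branch 2.1.2.1 (add !Y, !Y):
                !(!Y == !Y): β-rule — branch into !Y, !!Y  //  !!Y, !Y.
                  branch 2.1.2.1.1 (add !Y, !!Y):
                    × closes — contains both Y and !Y.
                  branch 2.1.2.1.2 (add !!Y, !Y):
                    × closes — contains both Y and !Y.
              branch 2.1.2.2 (add !!Y, !!Y):
                !(!Y == !Y): β-rule — branch into !Y, !!Y  //  !!Y, !Y.
                  branch 2.1.2.2.1 (add !Y, !!Y):
                    × closes — contains both Y and !Y.
                  branch 2.1.2.2.2 (add !!Y, !Y):
                    × closes — contains both Y and !Y.
      branch 2.2 (add !Z):
        × closes — contains both Z and !Z.
All 12 branches close.
Every branch closed; the formula is unsatisfiable.

Unsatisfiable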